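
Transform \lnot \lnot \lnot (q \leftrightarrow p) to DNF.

q \land \lnot p \lor p \land \lnot q

\lnot \lnot \lnot (q \leftrightarrow p)
= \lnot \lnot \lnot ((q \to p) \land (p \to q))   [eliminate \leftrightarrow]
= \lnot \lnot \lnot ((\lnot q \lor p) \land (p \to q))   [eliminate \to]
= \lnot \lnot \lnot ((\lnot q \lor p) \land (\lnot p \lor q))   [eliminate \to]
= \lnot ((\lnot q \lor p) \land (\lnot p \lor q))   [double negation]
= \lnot (\lnot q \lor p) \lor \lnot (\lnot p \lor q)   [De Morgan]
= \lnot \lnot q \land \lnot p \lor \lnot (\lnot p \lor q)   [De Morgan]
= q \land \lnot p \lor \lnot (\lnot p \lor q)   [double negation]
= q \land \lnot p \lor \lnot \lnot p \land \lnot q   [De Morgan]
= q \land \lnot p \lor p \land \lnot q   [double negation]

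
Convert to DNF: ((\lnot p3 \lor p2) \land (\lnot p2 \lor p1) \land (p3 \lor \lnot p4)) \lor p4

(\lnot p3 \land \lnot p2 \land \lnot p4) \lor (\lnot p3 \land p1 \land \lnot p4) \lor (p2 \land p1 \land p3) \lor (p2 \land p1 \land \lnot p4) \lor p4

((\lnot p3 \lor p2) \land (\lnot p2 \lor p1) \land (p3 \lor \lnot p4)) \lor p4
≡ (\lnot p3 \land \lnot p2 \land p3) \lor (\lnot p3 \land \lnot p2 \land \lnot p4) \lor (\lnot p3 \land p1 \land p3) \lor (\lnot p3 \land p1 \land \lnot p4) \lor (p2 \land \lnot p2 \land p3) \lor (p2 \land \lnot p2 \land \lnot p4) \lor (p2 \land p1 \land p3) \lor (p2 \land p1 \land \lnot p4) \lor p4
≡ (\lnot p3 \land \lnot p2 \land \lnot p4) \lor (\lnot p3 \land p1 \land \lnot p4) \lor (p2 \land p1 \land p3) \lor (p2 \land p1 \land \lnot p4) \lor p4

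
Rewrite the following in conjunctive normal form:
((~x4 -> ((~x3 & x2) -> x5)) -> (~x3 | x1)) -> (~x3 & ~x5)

(x3 | ~x5) & (~x1 | ~x3) & (~x1 | ~x5)

((~x4 -> ((~x3 & x2) -> x5)) -> (~x3 | x1)) -> (~x3 & ~x5)
≡ ~((~x4 -> ((~x3 & x2) -> x5)) -> (~x3 | x1)) | (~x3 & ~x5)   [eliminate ->]
≡ ~(~(~x4 -> ((~x3 & x2) -> x5)) | ~x3 | x1) | (~x3 & ~x5)   [eliminate ->]
≡ ~(~(~~x4 | ((~x3 & x2) -> x5)) | ~x3 | x1) | (~x3 & ~x5)   [eliminate ->]
≡ ~(~(~~x4 | ~(~x3 & x2) | x5) | ~x3 | x1) | (~x3 & ~x5)   [eliminate ->]
≡ (~~(~~x4 | ~(~x3 & x2) | x5) & ~~x3 & ~x1) | (~x3 & ~x5)   [De Morgan]
≡ ((~~x4 | ~(~x3 & x2) | x5) & ~~x3 & ~x1) | (~x3 & ~x5)   [double negation]
≡ ((x4 | ~(~x3 & x2) | x5) & ~~x3 & ~x1) | (~x3 & ~x5)   [double negation]
≡ ((x4 | ~~x3 | ~x2 | x5) & ~~x3 & ~x1) | (~x3 & ~x5)   [De Morgan]
≡ ((x4 | x3 | ~x2 | x5) & ~~x3 & ~x1) | (~x3 & ~x5)   [double negation]
≡ ((x4 | x3 | ~x2 | x5) & x3 & ~x1) | (~x3 & ~x5)   [double negation]
≡ (x4 | x3 | ~x2 | x5 | ~x3) & (x4 | x3 | ~x2 | x5 | ~x5) & (x3 | ~x3) & (x3 | ~x5) & (~x1 | ~x3) & (~x1 | ~x5)   [distribute | over &]
≡ (x3 | ~x5) & (~x1 | ~x3) & (~x1 | ~x5)   [simplify]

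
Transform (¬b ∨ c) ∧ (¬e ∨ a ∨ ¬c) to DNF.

(¬b ∧ ¬e) ∨ (¬b ∧ a) ∨ (¬b ∧ ¬c) ∨ (c ∧ ¬e) ∨ (c ∧ a)

(¬b ∨ c) ∧ (¬e ∨ a ∨ ¬c)
= (¬b ∧ ¬e) ∨ (¬b ∧ a) ∨ (¬b ∧ ¬c) ∨ (c ∧ ¬e) ∨ (c ∧ a) ∨ (c ∧ ¬c)   [distribute ∧ over ∨]
= (¬b ∧ ¬e) ∨ (¬b ∧ a) ∨ (¬b ∧ ¬c) ∨ (c ∧ ¬e) ∨ (c ∧ a)   [simplify]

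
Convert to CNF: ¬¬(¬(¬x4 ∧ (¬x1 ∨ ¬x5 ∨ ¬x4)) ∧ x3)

x4 ∧ x3

¬¬(¬(¬x4 ∧ (¬x1 ∨ ¬x5 ∨ ¬x4)) ∧ x3)
≡ ¬(¬x4 ∧ (¬x1 ∨ ¬x5 ∨ ¬x4)) ∧ x3
≡ (¬¬x4 ∨ ¬(¬x1 ∨ ¬x5 ∨ ¬x4)) ∧ x3
≡ (x4 ∨ ¬(¬x1 ∨ ¬x5 ∨ ¬x4)) ∧ x3
≡ (x4 ∨ (¬¬x1 ∧ ¬¬x5 ∧ ¬¬x4)) ∧ x3
≡ (x4 ∨ (x1 ∧ ¬¬x5 ∧ ¬¬x4)) ∧ x3
≡ (x4 ∨ (x1 ∧ x5 ∧ ¬¬x4)) ∧ x3
≡ (x4 ∨ (x1 ∧ x5 ∧ x4)) ∧ x3
≡ (x4 ∨ x1) ∧ (x4 ∨ x5) ∧ (x4 ∨ x4) ∧ x3
≡ x4 ∧ x3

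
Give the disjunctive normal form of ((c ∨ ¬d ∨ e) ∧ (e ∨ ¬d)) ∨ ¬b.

¬d ∨ e ∨ ¬b

((c ∨ ¬d ∨ e) ∧ (e ∨ ¬d)) ∨ ¬b
≡ (c ∧ e) ∨ (c ∧ ¬d) ∨ (¬d ∧ e) ∨ (¬d ∧ ¬d) ∨ (e ∧ e) ∨ (e ∧ ¬d) ∨ ¬b
≡ ¬d ∨ e ∨ ¬b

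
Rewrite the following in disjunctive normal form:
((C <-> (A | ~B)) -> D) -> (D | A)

(~C & ~A & B & ~D) | (~B & C & ~D) | D | A

((C <-> (A | ~B)) -> D) -> (D | A)
≡ ~((C <-> (A | ~B)) -> D) | D | A   — eliminate ->
≡ ~(~(C <-> (A | ~B)) | D) | D | A   — eliminate ->
≡ ~(~((C -> (A | ~B)) & ((A | ~B) -> C)) | D) | D | A   — eliminate <->
≡ ~(~((~C | A | ~B) & ((A | ~B) -> C)) | D) | D | A   — eliminate ->
≡ ~(~((~C | A | ~B) & (~(A | ~B) | C)) | D) | D | A   — eliminate ->
≡ (~~((~C | A | ~B) & (~(A | ~B) | C)) & ~D) | D | A   — De Morgan
≡ ((~C | A | ~B) & (~(A | ~B) | C) & ~D) | D | A   — double negation
≡ ((~C | A | ~B) & ((~A & ~~B) | C) & ~D) | D | A   — De Morgan
≡ ((~C | A | ~B) & ((~A & B) | C) & ~D) | D | A   — double negation
≡ (~C & ~A & B & ~D) | (~C & C & ~D) | (A & ~A & B & ~D) | (A & C & ~D) | (~B & ~A & B & ~D) | (~B & C & ~D) | D | A   — distribute & over |
≡ (~C & ~A & B & ~D) | (~B & C & ~D) | D | A   — simplify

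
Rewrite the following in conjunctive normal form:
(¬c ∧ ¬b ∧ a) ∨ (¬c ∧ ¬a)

¬c ∧ (¬b ∨ ¬a)

(¬c ∧ ¬b ∧ a) ∨ (¬c ∧ ¬a)
≡ (¬c ∨ ¬c) ∧ (¬c ∨ ¬a) ∧ (¬b ∨ ¬c) ∧ (¬b ∨ ¬a) ∧ (a ∨ ¬c) ∧ (a ∨ ¬a)
≡ ¬c ∧ (¬b ∨ ¬a)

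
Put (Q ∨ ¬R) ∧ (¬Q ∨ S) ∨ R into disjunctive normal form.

(Q ∨ ¬R) ∧ (¬Q ∨ S) ∨ R
⇔ Q ∧ ¬Q ∨ Q ∧ S ∨ ¬R ∧ ¬Q ∨ ¬R ∧ S ∨ R   [distribute ∧ over ∨]
⇔ Q ∧ S ∨ ¬R ∧ ¬Q ∨ ¬R ∧ S ∨ R   [simplify]

Q ∧ S ∨ ¬R ∧ ¬Q ∨ ¬R ∧ S ∨ R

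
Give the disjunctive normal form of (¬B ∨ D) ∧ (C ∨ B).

(¬B ∧ C) ∨ (D ∧ C) ∨ (D ∧ B)

(¬B ∨ D) ∧ (C ∨ B)
≡ (¬B ∧ C) ∨ (¬B ∧ B) ∨ (D ∧ C) ∨ (D ∧ B)   [distribute ∧ over ∨]
≡ (¬B ∧ C) ∨ (D ∧ C) ∨ (D ∧ B)   [simplify]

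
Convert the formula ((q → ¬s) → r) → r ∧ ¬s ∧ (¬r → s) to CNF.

(¬q ∨ ¬s) ∧ (¬r ∨ ¬s)

((q → ¬s) → r) → r ∧ ¬s ∧ (¬r → s)
≡ ¬((q → ¬s) → r) ∨ r ∧ ¬s ∧ (¬r → s)
≡ ¬(¬(q → ¬s) ∨ r) ∨ r ∧ ¬s ∧ (¬r → s)
≡ ¬(¬(¬q ∨ ¬s) ∨ r) ∨ r ∧ ¬s ∧ (¬r → s)
≡ ¬(¬(¬q ∨ ¬s) ∨ r) ∨ r ∧ ¬s ∧ (¬¬r ∨ s)
≡ ¬¬(¬q ∨ ¬s) ∧ ¬r ∨ r ∧ ¬s ∧ (¬¬r ∨ s)
≡ (¬q ∨ ¬s) ∧ ¬r ∨ r ∧ ¬s ∧ (¬¬r ∨ s)
≡ (¬q ∨ ¬s) ∧ ¬r ∨ r ∧ ¬s ∧ (r ∨ s)
≡ (¬q ∨ ¬s ∨ r) ∧ (¬q ∨ ¬s ∨ ¬s) ∧ (¬q ∨ ¬s ∨ r ∨ s) ∧ (¬r ∨ r) ∧ (¬r ∨ ¬s) ∧ (¬r ∨ r ∨ s)
≡ (¬q ∨ ¬s) ∧ (¬r ∨ ¬s)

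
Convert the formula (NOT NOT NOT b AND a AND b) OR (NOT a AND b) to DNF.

(NOT NOT NOT b AND a AND b) OR (NOT a AND b)
≡ (NOT b AND a AND b) OR (NOT a AND b)   [double negation]
≡ NOT a AND b   [simplify]

NOT a AND b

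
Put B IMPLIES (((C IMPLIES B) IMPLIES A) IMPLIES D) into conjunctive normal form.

B IMPLIES (((C IMPLIES B) IMPLIES A) IMPLIES D)
≡ NOT B OR (((C IMPLIES B) IMPLIES A) IMPLIES D)   — eliminate IMPLIES
≡ NOT B OR NOT ((C IMPLIES B) IMPLIES A) OR D   — eliminate IMPLIES
≡ NOT B OR NOT (NOT (C IMPLIES B) OR A) OR D   — eliminate IMPLIES
≡ NOT B OR NOT (NOT (NOT C OR B) OR A) OR D   — eliminate IMPLIES
≡ NOT B OR (NOT NOT (NOT C OR B) AND NOT A) OR D   — De Morgan
≡ NOT B OR ((NOT C OR B) AND NOT A) OR D   — double negation
≡ (NOT B OR NOT C OR B OR D) AND (NOT B OR NOT A OR D)   — distribute OR over AND
≡ NOT B OR NOT A OR D   — simplify

NOT B OR NOT A OR D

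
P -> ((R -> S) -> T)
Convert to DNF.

~P | (R & ~S) | T

P -> ((R -> S) -> T)
≡ ~P | ((R -> S) -> T)   [eliminate ->]
≡ ~P | ~(R -> S) | T   [eliminate ->]
≡ ~P | ~(~R | S) | T   [eliminate ->]
≡ ~P | (~~R & ~S) | T   [De Morgan]
≡ ~P | (R & ~S) | T   [double negation]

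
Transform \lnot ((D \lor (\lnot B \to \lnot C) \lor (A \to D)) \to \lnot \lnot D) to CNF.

(D \lor B \lor \lnot C \lor \lnot A) \land \lnot D

\lnot ((D \lor (\lnot B \to \lnot C) \lor (A \to D)) \to \lnot \lnot D)
⇔ \lnot (\lnot (D \lor (\lnot B \to \lnot C) \lor (A \to D)) \lor \lnot \lnot D)   [eliminate \to]
⇔ \lnot (\lnot (D \lor \lnot \lnot B \lor \lnot C \lor (A \to D)) \lor \lnot \lnot D)   [eliminate \to]
⇔ \lnot (\lnot (D \lor \lnot \lnot B \lor \lnot C \lor \lnot A \lor D) \lor \lnot \lnot D)   [eliminate \to]
⇔ \lnot \lnot (D \lor \lnot \lnot B \lor \lnot C \lor \lnot A \lor D) \land \lnot \lnot \lnot D   [De Morgan]
⇔ (D \lor \lnot \lnot B \lor \lnot C \lor \lnot A \lor D) \land \lnot \lnot \lnot D   [double negation]
⇔ (D \lor B \lor \lnot C \lor \lnot A \lor D) \land \lnot \lnot \lnot D   [double negation]
⇔ (D \lor B \lor \lnot C \lor \lnot A \lor D) \land \lnot D   [double negation]
⇔ (D \lor B \lor \lnot C \lor \lnot A) \land \lnot D   [simplify]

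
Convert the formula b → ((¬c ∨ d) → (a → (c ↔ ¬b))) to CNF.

¬b ∨ ¬d ∨ ¬a ∨ ¬c

b → ((¬c ∨ d) → (a → (c ↔ ¬b)))
≡ ¬b ∨ ((¬c ∨ d) → (a → (c ↔ ¬b)))   (eliminate →)
≡ ¬b ∨ ¬(¬c ∨ d) ∨ (a → (c ↔ ¬b))   (eliminate →)
≡ ¬b ∨ ¬(¬c ∨ d) ∨ ¬a ∨ (c ↔ ¬b)   (eliminate →)
≡ ¬b ∨ ¬(¬c ∨ d) ∨ ¬a ∨ ((c → ¬b) ∧ (¬b → c))   (eliminate ↔)
≡ ¬b ∨ ¬(¬c ∨ d) ∨ ¬a ∨ ((¬c ∨ ¬b) ∧ (¬b → c))   (eliminate →)
≡ ¬b ∨ ¬(¬c ∨ d) ∨ ¬a ∨ ((¬c ∨ ¬b) ∧ (¬¬b ∨ c))   (eliminate →)
≡ ¬b ∨ (¬¬c ∧ ¬d) ∨ ¬a ∨ ((¬c ∨ ¬b) ∧ (¬¬b ∨ c))   (De Morgan)
≡ ¬b ∨ (c ∧ ¬d) ∨ ¬a ∨ ((¬c ∨ ¬b) ∧ (¬¬b ∨ c))   (double negation)
≡ ¬b ∨ (c ∧ ¬d) ∨ ¬a ∨ ((¬c ∨ ¬b) ∧ (b ∨ c))   (double negation)
≡ (¬b ∨ c ∨ ¬a ∨ ¬c ∨ ¬b) ∧ (¬b ∨ c ∨ ¬a ∨ b ∨ c) ∧ (¬b ∨ ¬d ∨ ¬a ∨ ¬c ∨ ¬b) ∧ (¬b ∨ ¬d ∨ ¬a ∨ b ∨ c)   (distribute ∨ over ∧)
≡ ¬b ∨ ¬d ∨ ¬a ∨ ¬c   (simplify)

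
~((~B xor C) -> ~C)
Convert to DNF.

~((~B xor C) -> ~C)
= ~(~(~B xor C) | ~C)   (eliminate ->)
= ~(~((~B & ~C) | (~~B & C)) | ~C)   (expand xor)
= ~~((~B & ~C) | (~~B & C)) & ~~C   (De Morgan)
= ((~B & ~C) | (~~B & C)) & ~~C   (double negation)
= ((~B & ~C) | (B & C)) & ~~C   (double negation)
= ((~B & ~C) | (B & C)) & C   (double negation)
= (~B & ~C & C) | (B & C & C)   (distribute & over |)
= B & C   (simplify)

B & C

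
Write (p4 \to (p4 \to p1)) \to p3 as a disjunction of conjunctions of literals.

(p4 \land \lnot p1) \lor p3

(p4 \to (p4 \to p1)) \to p3
≡ \lnot (p4 \to (p4 \to p1)) \lor p3
≡ \lnot (\lnot p4 \lor (p4 \to p1)) \lor p3
≡ \lnot (\lnot p4 \lor \lnot p4 \lor p1) \lor p3
≡ (\lnot \lnot p4 \land \lnot \lnot p4 \land \lnot p1) \lor p3
≡ (p4 \land \lnot \lnot p4 \land \lnot p1) \lor p3
≡ (p4 \land p4 \land \lnot p1) \lor p3
≡ (p4 \land \lnot p1) \lor p3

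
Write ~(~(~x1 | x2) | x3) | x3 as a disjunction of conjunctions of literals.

~(~(~x1 | x2) | x3) | x3
⇔ (~~(~x1 | x2) & ~x3) | x3   (De Morgan)
⇔ ((~x1 | x2) & ~x3) | x3   (double negation)
⇔ (~x1 & ~x3) | (x2 & ~x3) | x3   (distribute & over |)

(~x1 & ~x3) | (x2 & ~x3) | x3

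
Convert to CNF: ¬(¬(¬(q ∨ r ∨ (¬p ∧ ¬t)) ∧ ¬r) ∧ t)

¬(¬(¬(q ∨ r ∨ (¬p ∧ ¬t)) ∧ ¬r) ∧ t)
⇔ ¬¬(¬(q ∨ r ∨ (¬p ∧ ¬t)) ∧ ¬r) ∨ ¬t   [De Morgan]
⇔ (¬(q ∨ r ∨ (¬p ∧ ¬t)) ∧ ¬r) ∨ ¬t   [double negation]
⇔ (¬q ∧ ¬r ∧ ¬(¬p ∧ ¬t) ∧ ¬r) ∨ ¬t   [De Morgan]
⇔ (¬q ∧ ¬r ∧ (¬¬p ∨ ¬¬t) ∧ ¬r) ∨ ¬t   [De Morgan]
⇔ (¬q ∧ ¬r ∧ (p ∨ ¬¬t) ∧ ¬r) ∨ ¬t   [double negation]
⇔ (¬q ∧ ¬r ∧ (p ∨ t) ∧ ¬r) ∨ ¬t   [double negation]
⇔ (¬q ∨ ¬t) ∧ (¬r ∨ ¬t) ∧ (p ∨ t ∨ ¬t) ∧ (¬r ∨ ¬t)   [distribute ∨ over ∧]
⇔ (¬q ∨ ¬t) ∧ (¬r ∨ ¬t)   [simplify]

(¬q ∨ ¬t) ∧ (¬r ∨ ¬t)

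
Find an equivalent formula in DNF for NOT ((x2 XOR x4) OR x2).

NOT x2 AND NOT x4

NOT ((x2 XOR x4) OR x2)
≡ NOT ((x2 AND NOT x4) OR (NOT x2 AND x4) OR x2)   (expand XOR)
≡ NOT (x2 AND NOT x4) AND NOT (NOT x2 AND x4) AND NOT x2   (De Morgan)
≡ (NOT x2 OR NOT NOT x4) AND NOT (NOT x2 AND x4) AND NOT x2   (De Morgan)
≡ (NOT x2 OR x4) AND NOT (NOT x2 AND x4) AND NOT x2   (double negation)
≡ (NOT x2 OR x4) AND (NOT NOT x2 OR NOT x4) AND NOT x2   (De Morgan)
≡ (NOT x2 OR x4) AND (x2 OR NOT x4) AND NOT x2   (double negation)
≡ (NOT x2 AND x2 AND NOT x2) OR (NOT x2 AND NOT x4 AND NOT x2) OR (x4 AND x2 AND NOT x2) OR (x4 AND NOT x4 AND NOT x2)   (distribute AND over OR)
≡ NOT x2 AND NOT x4   (simplify)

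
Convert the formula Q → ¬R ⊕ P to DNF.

Q → ¬R ⊕ P
≡ ¬Q ∨ (¬R ⊕ P)   [eliminate →]
≡ ¬Q ∨ ¬R ∧ ¬P ∨ ¬¬R ∧ P   [expand ⊕]
≡ ¬Q ∨ ¬R ∧ ¬P ∨ R ∧ P   [double negation]

¬Q ∨ ¬R ∧ ¬P ∨ R ∧ P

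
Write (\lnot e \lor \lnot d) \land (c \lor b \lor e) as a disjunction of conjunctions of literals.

(\lnot e \land c) \lor (\lnot e \land b) \lor (\lnot d \land c) \lor (\lnot d \land b) \lor (\lnot d \land e)

(\lnot e \lor \lnot d) \land (c \lor b \lor e)
⇔ (\lnot e \land c) \lor (\lnot e \land b) \lor (\lnot e \land e) \lor (\lnot d \land c) \lor (\lnot d \land b) \lor (\lnot d \land e)   [distribute \land over \lor]
⇔ (\lnot e \land c) \lor (\lnot e \land b) \lor (\lnot d \land c) \lor (\lnot d \land b) \lor (\lnot d \land e)   [simplify]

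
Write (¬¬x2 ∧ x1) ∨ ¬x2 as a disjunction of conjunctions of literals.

(¬¬x2 ∧ x1) ∨ ¬x2
⇔ (x2 ∧ x1) ∨ ¬x2   — double negation

(x2 ∧ x1) ∨ ¬x2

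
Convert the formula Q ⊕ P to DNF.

Q ⊕ P
= (Q ∧ ¬P) ∨ (¬Q ∧ P)   (expand ⊕)

(Q ∧ ¬P) ∨ (¬Q ∧ P)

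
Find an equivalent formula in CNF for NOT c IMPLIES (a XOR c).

NOT c IMPLIES (a XOR c)
≡ NOT NOT c OR (a XOR c)   [eliminate IMPLIES]
≡ NOT NOT c OR ((a OR c) AND NOT (a AND c))   [expand XOR]
≡ c OR ((a OR c) AND NOT (a AND c))   [double negation]
≡ c OR ((a OR c) AND (NOT a OR NOT c))   [De Morgan]
≡ (c OR a OR c) AND (c OR NOT a OR NOT c)   [distribute OR over AND]
≡ c OR a   [simplify]

c OR a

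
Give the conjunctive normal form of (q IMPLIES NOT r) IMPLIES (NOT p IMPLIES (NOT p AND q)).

(q IMPLIES NOT r) IMPLIES (NOT p IMPLIES (NOT p AND q))
= NOT (q IMPLIES NOT r) OR (NOT p IMPLIES (NOT p AND q))   [eliminate IMPLIES]
= NOT (NOT q OR NOT r) OR (NOT p IMPLIES (NOT p AND q))   [eliminate IMPLIES]
= NOT (NOT q OR NOT r) OR NOT NOT p OR (NOT p AND q)   [eliminate IMPLIES]
= (NOT NOT q AND NOT NOT r) OR NOT NOT p OR (NOT p AND q)   [De Morgan]
= (q AND NOT NOT r) OR NOT NOT p OR (NOT p AND q)   [double negation]
= (q AND r) OR NOT NOT p OR (NOT p AND q)   [double negation]
= (q AND r) OR p OR (NOT p AND q)   [double negation]
= (q OR p OR NOT p) AND (q OR p OR q) AND (r OR p OR NOT p) AND (r OR p OR q)   [distribute OR over AND]
= q OR p   [simplify]

q OR p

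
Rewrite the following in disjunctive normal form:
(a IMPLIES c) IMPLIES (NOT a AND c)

(a AND NOT c) OR (NOT a AND c)

(a IMPLIES c) IMPLIES (NOT a AND c)
⇔ NOT (a IMPLIES c) OR (NOT a AND c)   [eliminate IMPLIES]
⇔ NOT (NOT a OR c) OR (NOT a AND c)   [eliminate IMPLIES]
⇔ (NOT NOT a AND NOT c) OR (NOT a AND c)   [De Morgan]
⇔ (a AND NOT c) OR (NOT a AND c)   [double negation]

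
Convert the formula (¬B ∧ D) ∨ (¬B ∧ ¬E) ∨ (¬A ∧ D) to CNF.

(¬B ∨ ¬A) ∧ (¬B ∨ D) ∧ (D ∨ ¬E)

(¬B ∧ D) ∨ (¬B ∧ ¬E) ∨ (¬A ∧ D)
≡ (¬B ∨ ¬B ∨ ¬A) ∧ (¬B ∨ ¬B ∨ D) ∧ (¬B ∨ ¬E ∨ ¬A) ∧ (¬B ∨ ¬E ∨ D) ∧ (D ∨ ¬B ∨ ¬A) ∧ (D ∨ ¬B ∨ D) ∧ (D ∨ ¬E ∨ ¬A) ∧ (D ∨ ¬E ∨ D)   — distribute ∨ over ∧
≡ (¬B ∨ ¬A) ∧ (¬B ∨ D) ∧ (D ∨ ¬E)   — simplify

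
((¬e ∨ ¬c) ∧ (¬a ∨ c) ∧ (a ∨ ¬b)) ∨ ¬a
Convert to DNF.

((¬e ∨ ¬c) ∧ (¬a ∨ c) ∧ (a ∨ ¬b)) ∨ ¬a
= (¬e ∧ ¬a ∧ a) ∨ (¬e ∧ ¬a ∧ ¬b) ∨ (¬e ∧ c ∧ a) ∨ (¬e ∧ c ∧ ¬b) ∨ (¬c ∧ ¬a ∧ a) ∨ (¬c ∧ ¬a ∧ ¬b) ∨ (¬c ∧ c ∧ a) ∨ (¬c ∧ c ∧ ¬b) ∨ ¬a   [distribute ∧ over ∨]
= (¬e ∧ c ∧ a) ∨ (¬e ∧ c ∧ ¬b) ∨ ¬a   [simplify]

(¬e ∧ c ∧ a) ∨ (¬e ∧ c ∧ ¬b) ∨ ¬a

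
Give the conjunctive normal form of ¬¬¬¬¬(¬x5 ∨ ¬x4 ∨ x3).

x5 ∧ x4 ∧ ¬x3

¬¬¬¬¬(¬x5 ∨ ¬x4 ∨ x3)
⇔ ¬¬¬(¬x5 ∨ ¬x4 ∨ x3)   [double negation]
⇔ ¬(¬x5 ∨ ¬x4 ∨ x3)   [double negation]
⇔ ¬¬x5 ∧ ¬¬x4 ∧ ¬x3   [De Morgan]
⇔ x5 ∧ ¬¬x4 ∧ ¬x3   [double negation]
⇔ x5 ∧ x4 ∧ ¬x3   [double negation]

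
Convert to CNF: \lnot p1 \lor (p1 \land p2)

\lnot p1 \lor p2

\lnot p1 \lor (p1 \land p2)
≡ (\lnot p1 \lor p1) \land (\lnot p1 \lor p2)   [distribute \lor over \land]
≡ \lnot p1 \lor p2   [simplify]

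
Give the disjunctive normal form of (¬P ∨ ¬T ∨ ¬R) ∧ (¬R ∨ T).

(¬P ∧ T) ∨ ¬R

(¬P ∨ ¬T ∨ ¬R) ∧ (¬R ∨ T)
= (¬P ∧ ¬R) ∨ (¬P ∧ T) ∨ (¬T ∧ ¬R) ∨ (¬T ∧ T) ∨ (¬R ∧ ¬R) ∨ (¬R ∧ T)   [distribute ∧ over ∨]
= (¬P ∧ T) ∨ ¬R   [simplify]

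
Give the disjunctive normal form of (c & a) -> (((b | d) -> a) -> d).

(c & a) -> (((b | d) -> a) -> d)
= ~(c & a) | (((b | d) -> a) -> d)   — eliminate ->
= ~(c & a) | ~((b | d) -> a) | d   — eliminate ->
= ~(c & a) | ~(~(b | d) | a) | d   — eliminate ->
= ~c | ~a | ~(~(b | d) | a) | d   — De Morgan
= ~c | ~a | (~~(b | d) & ~a) | d   — De Morgan
= ~c | ~a | ((b | d) & ~a) | d   — double negation
= ~c | ~a | (b & ~a) | (d & ~a) | d   — distribute & over |
= ~c | ~a | d   — simplify

~c | ~a | d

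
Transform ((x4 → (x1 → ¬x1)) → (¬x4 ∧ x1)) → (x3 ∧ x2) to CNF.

(¬x4 ∨ ¬x1 ∨ x3) ∧ (¬x4 ∨ ¬x1 ∨ x2) ∧ (x4 ∨ ¬x1 ∨ x3) ∧ (x4 ∨ ¬x1 ∨ x2)

((x4 → (x1 → ¬x1)) → (¬x4 ∧ x1)) → (x3 ∧ x2)
⇔ ¬((x4 → (x1 → ¬x1)) → (¬x4 ∧ x1)) ∨ (x3 ∧ x2)   — eliminate →
⇔ ¬(¬(x4 → (x1 → ¬x1)) ∨ (¬x4 ∧ x1)) ∨ (x3 ∧ x2)   — eliminate →
⇔ ¬(¬(¬x4 ∨ (x1 → ¬x1)) ∨ (¬x4 ∧ x1)) ∨ (x3 ∧ x2)   — eliminate →
⇔ ¬(¬(¬x4 ∨ ¬x1 ∨ ¬x1) ∨ (¬x4 ∧ x1)) ∨ (x3 ∧ x2)   — eliminate →
⇔ (¬¬(¬x4 ∨ ¬x1 ∨ ¬x1) ∧ ¬(¬x4 ∧ x1)) ∨ (x3 ∧ x2)   — De Morgan
⇔ ((¬x4 ∨ ¬x1 ∨ ¬x1) ∧ ¬(¬x4 ∧ x1)) ∨ (x3 ∧ x2)   — double negation
⇔ ((¬x4 ∨ ¬x1 ∨ ¬x1) ∧ (¬¬x4 ∨ ¬x1)) ∨ (x3 ∧ x2)   — De Morgan
⇔ ((¬x4 ∨ ¬x1 ∨ ¬x1) ∧ (x4 ∨ ¬x1)) ∨ (x3 ∧ x2)   — double negation
⇔ (¬x4 ∨ ¬x1 ∨ ¬x1 ∨ x3) ∧ (¬x4 ∨ ¬x1 ∨ ¬x1 ∨ x2) ∧ (x4 ∨ ¬x1 ∨ x3) ∧ (x4 ∨ ¬x1 ∨ x2)   — distribute ∨ over ∧
⇔ (¬x4 ∨ ¬x1 ∨ x3) ∧ (¬x4 ∨ ¬x1 ∨ x2) ∧ (x4 ∨ ¬x1 ∨ x3) ∧ (x4 ∨ ¬x1 ∨ x2)   — simplify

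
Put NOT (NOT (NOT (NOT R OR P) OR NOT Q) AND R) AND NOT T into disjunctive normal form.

NOT (NOT (NOT (NOT R OR P) OR NOT Q) AND R) AND NOT T
≡ (NOT NOT (NOT (NOT R OR P) OR NOT Q) OR NOT R) AND NOT T   [De Morgan]
≡ (NOT (NOT R OR P) OR NOT Q OR NOT R) AND NOT T   [double negation]
≡ ((NOT NOT R AND NOT P) OR NOT Q OR NOT R) AND NOT T   [De Morgan]
≡ ((R AND NOT P) OR NOT Q OR NOT R) AND NOT T   [double negation]
≡ (R AND NOT P AND NOT T) OR (NOT Q AND NOT T) OR (NOT R AND NOT T)   [distribute AND over OR]

(R AND NOT P AND NOT T) OR (NOT Q AND NOT T) OR (NOT R AND NOT T)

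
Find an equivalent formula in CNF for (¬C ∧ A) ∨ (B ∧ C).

(¬C ∧ A) ∨ (B ∧ C)
≡ (¬C ∨ B) ∧ (¬C ∨ C) ∧ (A ∨ B) ∧ (A ∨ C)   — distribute ∨ over ∧
≡ (¬C ∨ B) ∧ (A ∨ B) ∧ (A ∨ C)   — simplify

(¬C ∨ B) ∧ (A ∨ B) ∧ (A ∨ C)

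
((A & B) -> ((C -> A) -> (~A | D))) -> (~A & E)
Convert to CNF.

((A & B) -> ((C -> A) -> (~A | D))) -> (~A & E)
= ~((A & B) -> ((C -> A) -> (~A | D))) | (~A & E)   [eliminate ->]
= ~(~(A & B) | ((C -> A) -> (~A | D))) | (~A & E)   [eliminate ->]
= ~(~(A & B) | ~(C -> A) | ~A | D) | (~A & E)   [eliminate ->]
= ~(~(A & B) | ~(~C | A) | ~A | D) | (~A & E)   [eliminate ->]
= (~~(A & B) & ~~(~C | A) & ~~A & ~D) | (~A & E)   [De Morgan]
= (A & B & ~~(~C | A) & ~~A & ~D) | (~A & E)   [double negation]
= (A & B & (~C | A) & ~~A & ~D) | (~A & E)   [double negation]
= (A & B & (~C | A) & A & ~D) | (~A & E)   [double negation]
= (A | ~A) & (A | E) & (B | ~A) & (B | E) & (~C | A | ~A) & (~C | A | E) & (A | ~A) & (A | E) & (~D | ~A) & (~D | E)   [distribute | over &]
= (A | E) & (B | ~A) & (B | E) & (~D | ~A) & (~D | E)   [simplify]

(A | E) & (B | ~A) & (B | E) & (~D | ~A) & (~D | E)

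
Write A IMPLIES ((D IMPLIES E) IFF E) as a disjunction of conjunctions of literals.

NOT A OR (D AND NOT E) OR E

A IMPLIES ((D IMPLIES E) IFF E)
= NOT A OR ((D IMPLIES E) IFF E)   (eliminate IMPLIES)
= NOT A OR (((D IMPLIES E) IMPLIES E) AND (E IMPLIES (D IMPLIES E)))   (eliminate IFF)
= NOT A OR ((NOT (D IMPLIES E) OR E) AND (E IMPLIES (D IMPLIES E)))   (eliminate IMPLIES)
= NOT A OR ((NOT (NOT D OR E) OR E) AND (E IMPLIES (D IMPLIES E)))   (eliminate IMPLIES)
= NOT A OR ((NOT (NOT D OR E) OR E) AND (NOT E OR (D IMPLIES E)))   (eliminate IMPLIES)
= NOT A OR ((NOT (NOT D OR E) OR E) AND (NOT E OR NOT D OR E))   (eliminate IMPLIES)
= NOT A OR (((NOT NOT D AND NOT E) OR E) AND (NOT E OR NOT D OR E))   (De Morgan)
= NOT A OR (((D AND NOT E) OR E) AND (NOT E OR NOT D OR E))   (double negation)
= NOT A OR (D AND NOT E AND NOT E) OR (D AND NOT E AND NOT D) OR (D AND NOT E AND E) OR (E AND NOT E) OR (E AND NOT D) OR (E AND E)   (distribute AND over OR)
= NOT A OR (D AND NOT E) OR E   (simplify)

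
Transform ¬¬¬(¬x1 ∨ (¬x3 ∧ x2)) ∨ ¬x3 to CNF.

x1 ∨ ¬x3

¬¬¬(¬x1 ∨ (¬x3 ∧ x2)) ∨ ¬x3
= ¬(¬x1 ∨ (¬x3 ∧ x2)) ∨ ¬x3   — double negation
= (¬¬x1 ∧ ¬(¬x3 ∧ x2)) ∨ ¬x3   — De Morgan
= (x1 ∧ ¬(¬x3 ∧ x2)) ∨ ¬x3   — double negation
= (x1 ∧ (¬¬x3 ∨ ¬x2)) ∨ ¬x3   — De Morgan
= (x1 ∧ (x3 ∨ ¬x2)) ∨ ¬x3   — double negation
= (x1 ∨ ¬x3) ∧ (x3 ∨ ¬x2 ∨ ¬x3)   — distribute ∨ over ∧
= x1 ∨ ¬x3   — simplify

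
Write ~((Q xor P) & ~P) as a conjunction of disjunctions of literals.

~Q | P

~((Q xor P) & ~P)
= ~((Q | P) & ~(Q & P) & ~P)   [expand xor]
= ~(Q | P) | ~~(Q & P) | ~~P   [De Morgan]
= (~Q & ~P) | ~~(Q & P) | ~~P   [De Morgan]
= (~Q & ~P) | (Q & P) | ~~P   [double negation]
= (~Q & ~P) | (Q & P) | P   [double negation]
= (~Q | Q | P) & (~Q | P | P) & (~P | Q | P) & (~P | P | P)   [distribute | over &]
= ~Q | P   [simplify]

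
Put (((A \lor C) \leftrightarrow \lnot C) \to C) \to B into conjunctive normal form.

(((A \lor C) \leftrightarrow \lnot C) \to C) \to B
≡ \lnot (((A \lor C) \leftrightarrow \lnot C) \to C) \lor B
≡ \lnot (\lnot ((A \lor C) \leftrightarrow \lnot C) \lor C) \lor B
≡ \lnot (\lnot (((A \lor C) \to \lnot C) \land (\lnot C \to (A \lor C))) \lor C) \lor B
≡ \lnot (\lnot ((\lnot (A \lor C) \lor \lnot C) \land (\lnot C \to (A \lor C))) \lor C) \lor B
≡ \lnot (\lnot ((\lnot (A \lor C) \lor \lnot C) \land (\lnot \lnot C \lor A \lor C)) \lor C) \lor B
≡ (\lnot \lnot ((\lnot (A \lor C) \lor \lnot C) \land (\lnot \lnot C \lor A \lor C)) \land \lnot C) \lor B
≡ ((\lnot (A \lor C) \lor \lnot C) \land (\lnot \lnot C \lor A \lor C) \land \lnot C) \lor B
≡ (((\lnot A \land \lnot C) \lor \lnot C) \land (\lnot \lnot C \lor A \lor C) \land \lnot C) \lor B
≡ (((\lnot A \land \lnot C) \lor \lnot C) \land (C \lor A \lor C) \land \lnot C) \lor B
≡ (\lnot A \lor \lnot C \lor B) \land (\lnot C \lor \lnot C \lor B) \land (C \lor A \lor C \lor B) \land (\lnot C \lor B)
≡ (\lnot C \lor B) \land (C \lor A \lor B)

(\lnot C \lor B) \land (C \lor A \lor B)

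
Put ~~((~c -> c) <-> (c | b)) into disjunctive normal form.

~~((~c -> c) <-> (c | b))
= ~~(((~c -> c) -> (c | b)) & ((c | b) -> (~c -> c)))   — eliminate <->
= ~~((~(~c -> c) | c | b) & ((c | b) -> (~c -> c)))   — eliminate ->
= ~~((~(~~c | c) | c | b) & ((c | b) -> (~c -> c)))   — eliminate ->
= ~~((~(~~c | c) | c | b) & (~(c | b) | (~c -> c)))   — eliminate ->
= ~~((~(~~c | c) | c | b) & (~(c | b) | ~~c | c))   — eliminate ->
= (~(~~c | c) | c | b) & (~(c | b) | ~~c | c)   — double negation
= ((~~~c & ~c) | c | b) & (~(c | b) | ~~c | c)   — De Morgan
= ((~c & ~c) | c | b) & (~(c | b) | ~~c | c)   — double negation
= ((~c & ~c) | c | b) & ((~c & ~b) | ~~c | c)   — De Morgan
= ((~c & ~c) | c | b) & ((~c & ~b) | c | c)   — double negation
= (~c & ~c & ~c & ~b) | (~c & ~c & c) | (~c & ~c & c) | (c & ~c & ~b) | (c & c) | (c & c) | (b & ~c & ~b) | (b & c) | (b & c)   — distribute & over |
= (~c & ~b) | c   — simplify

(~c & ~b) | c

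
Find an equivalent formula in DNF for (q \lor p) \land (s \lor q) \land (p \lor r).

(q \lor p) \land (s \lor q) \land (p \lor r)
= (q \land s \land p) \lor (q \land s \land r) \lor (q \land q \land p) \lor (q \land q \land r) \lor (p \land s \land p) \lor (p \land s \land r) \lor (p \land q \land p) \lor (p \land q \land r)   [distribute \land over \lor]
= (q \land p) \lor (q \land r) \lor (p \land s)   [simplify]

(q \land p) \lor (q \land r) \lor (p \land s)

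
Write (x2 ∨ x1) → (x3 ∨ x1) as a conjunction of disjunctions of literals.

¬x2 ∨ x3 ∨ x1

(x2 ∨ x1) → (x3 ∨ x1)
⇔ ¬(x2 ∨ x1) ∨ x3 ∨ x1
⇔ (¬x2 ∧ ¬x1) ∨ x3 ∨ x1
⇔ (¬x2 ∨ x3 ∨ x1) ∧ (¬x1 ∨ x3 ∨ x1)
⇔ ¬x2 ∨ x3 ∨ x1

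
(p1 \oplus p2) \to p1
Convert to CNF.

(p1 \oplus p2) \to p1
≡ \lnot (p1 \oplus p2) \lor p1   [eliminate \to]
≡ \lnot ((p1 \lor p2) \land \lnot (p1 \land p2)) \lor p1   [expand \oplus]
≡ \lnot (p1 \lor p2) \lor \lnot \lnot (p1 \land p2) \lor p1   [De Morgan]
≡ (\lnot p1 \land \lnot p2) \lor \lnot \lnot (p1 \land p2) \lor p1   [De Morgan]
≡ (\lnot p1 \land \lnot p2) \lor (p1 \land p2) \lor p1   [double negation]
≡ (\lnot p1 \lor p1 \lor p1) \land (\lnot p1 \lor p2 \lor p1) \land (\lnot p2 \lor p1 \lor p1) \land (\lnot p2 \lor p2 \lor p1)   [distribute \lor over \land]
≡ \lnot p2 \lor p1   [simplify]

\lnot p2 \lor p1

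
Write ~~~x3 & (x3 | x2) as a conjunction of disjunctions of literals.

~~~x3 & (x3 | x2)
= ~x3 & (x3 | x2)   [double negation]

~x3 & (x3 | x2)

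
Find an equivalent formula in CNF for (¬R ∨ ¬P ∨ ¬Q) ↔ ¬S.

(¬R ∨ ¬P ∨ ¬Q) ↔ ¬S
= ((¬R ∨ ¬P ∨ ¬Q) → ¬S) ∧ (¬S → (¬R ∨ ¬P ∨ ¬Q))   (eliminate ↔)
= (¬(¬R ∨ ¬P ∨ ¬Q) ∨ ¬S) ∧ (¬S → (¬R ∨ ¬P ∨ ¬Q))   (eliminate →)
= (¬(¬R ∨ ¬P ∨ ¬Q) ∨ ¬S) ∧ (¬¬S ∨ ¬R ∨ ¬P ∨ ¬Q)   (eliminate →)
= ((¬¬R ∧ ¬¬P ∧ ¬¬Q) ∨ ¬S) ∧ (¬¬S ∨ ¬R ∨ ¬P ∨ ¬Q)   (De Morgan)
= ((R ∧ ¬¬P ∧ ¬¬Q) ∨ ¬S) ∧ (¬¬S ∨ ¬R ∨ ¬P ∨ ¬Q)   (double negation)
= ((R ∧ P ∧ ¬¬Q) ∨ ¬S) ∧ (¬¬S ∨ ¬R ∨ ¬P ∨ ¬Q)   (double negation)
= ((R ∧ P ∧ Q) ∨ ¬S) ∧ (¬¬S ∨ ¬R ∨ ¬P ∨ ¬Q)   (double negation)
= ((R ∧ P ∧ Q) ∨ ¬S) ∧ (S ∨ ¬R ∨ ¬P ∨ ¬Q)   (double negation)
= (R ∨ ¬S) ∧ (P ∨ ¬S) ∧ (Q ∨ ¬S) ∧ (S ∨ ¬R ∨ ¬P ∨ ¬Q)   (distribute ∨ over ∧)

(R ∨ ¬S) ∧ (P ∨ ¬S) ∧ (Q ∨ ¬S) ∧ (S ∨ ¬R ∨ ¬P ∨ ¬Q)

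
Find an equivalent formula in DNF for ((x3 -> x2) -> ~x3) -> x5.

((x3 -> x2) -> ~x3) -> x5
⇔ ~((x3 -> x2) -> ~x3) | x5   — eliminate ->
⇔ ~(~(x3 -> x2) | ~x3) | x5   — eliminate ->
⇔ ~(~(~x3 | x2) | ~x3) | x5   — eliminate ->
⇔ (~~(~x3 | x2) & ~~x3) | x5   — De Morgan
⇔ ((~x3 | x2) & ~~x3) | x5   — double negation
⇔ ((~x3 | x2) & x3) | x5   — double negation
⇔ (~x3 & x3) | (x2 & x3) | x5   — distribute & over |
⇔ (x2 & x3) | x5   — simplify

(x2 & x3) | x5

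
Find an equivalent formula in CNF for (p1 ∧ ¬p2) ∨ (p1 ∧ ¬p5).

(p1 ∧ ¬p2) ∨ (p1 ∧ ¬p5)
= (p1 ∨ p1) ∧ (p1 ∨ ¬p5) ∧ (¬p2 ∨ p1) ∧ (¬p2 ∨ ¬p5)   [distribute ∨ over ∧]
= p1 ∧ (¬p2 ∨ ¬p5)   [simplify]

p1 ∧ (¬p2 ∨ ¬p5)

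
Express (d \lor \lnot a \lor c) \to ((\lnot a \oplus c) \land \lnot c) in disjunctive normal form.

(\lnot d \land a \land \lnot c) \lor (\lnot a \land \lnot c)

(d \lor \lnot a \lor c) \to ((\lnot a \oplus c) \land \lnot c)
= \lnot (d \lor \lnot a \lor c) \lor ((\lnot a \oplus c) \land \lnot c)   — eliminate \to
= \lnot (d \lor \lnot a \lor c) \lor (((\lnot a \land \lnot c) \lor (\lnot \lnot a \land c)) \land \lnot c)   — expand \oplus
= (\lnot d \land \lnot \lnot a \land \lnot c) \lor (((\lnot a \land \lnot c) \lor (\lnot \lnot a \land c)) \land \lnot c)   — De Morgan
= (\lnot d \land a \land \lnot c) \lor (((\lnot a \land \lnot c) \lor (\lnot \lnot a \land c)) \land \lnot c)   — double negation
= (\lnot d \land a \land \lnot c) \lor (((\lnot a \land \lnot c) \lor (a \land c)) \land \lnot c)   — double negation
= (\lnot d \land a \land \lnot c) \lor (\lnot a \land \lnot c \land \lnot c) \lor (a \land c \land \lnot c)   — distribute \land over \lor
= (\lnot d \land a \land \lnot c) \lor (\lnot a \land \lnot c)   — simplify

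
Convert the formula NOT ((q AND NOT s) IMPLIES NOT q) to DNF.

NOT ((q AND NOT s) IMPLIES NOT q)
≡ NOT (NOT (q AND NOT s) OR NOT q)
≡ NOT NOT (q AND NOT s) AND NOT NOT q
≡ q AND NOT s AND NOT NOT q
≡ q AND NOT s AND q
≡ q AND NOT s

q AND NOT s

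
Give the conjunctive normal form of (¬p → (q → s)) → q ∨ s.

(¬p → (q → s)) → q ∨ s
≡ ¬(¬p → (q → s)) ∨ q ∨ s   [eliminate →]
≡ ¬(¬¬p ∨ (q → s)) ∨ q ∨ s   [eliminate →]
≡ ¬(¬¬p ∨ ¬q ∨ s) ∨ q ∨ s   [eliminate →]
≡ ¬¬¬p ∧ ¬¬q ∧ ¬s ∨ q ∨ s   [De Morgan]
≡ ¬p ∧ ¬¬q ∧ ¬s ∨ q ∨ s   [double negation]
≡ ¬p ∧ q ∧ ¬s ∨ q ∨ s   [double negation]
≡ (¬p ∨ q ∨ s) ∧ (q ∨ q ∨ s) ∧ (¬s ∨ q ∨ s)   [distribute ∨ over ∧]
≡ q ∨ s   [simplify]

q ∨ s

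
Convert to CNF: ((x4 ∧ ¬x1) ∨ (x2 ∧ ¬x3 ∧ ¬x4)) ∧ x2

(x4 ∨ ¬x3) ∧ (¬x1 ∨ ¬x3) ∧ (¬x1 ∨ ¬x4) ∧ x2

((x4 ∧ ¬x1) ∨ (x2 ∧ ¬x3 ∧ ¬x4)) ∧ x2
≡ (x4 ∨ x2) ∧ (x4 ∨ ¬x3) ∧ (x4 ∨ ¬x4) ∧ (¬x1 ∨ x2) ∧ (¬x1 ∨ ¬x3) ∧ (¬x1 ∨ ¬x4) ∧ x2   (distribute ∨ over ∧)
≡ (x4 ∨ ¬x3) ∧ (¬x1 ∨ ¬x3) ∧ (¬x1 ∨ ¬x4) ∧ x2   (simplify)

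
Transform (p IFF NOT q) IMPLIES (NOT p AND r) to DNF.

(p IFF NOT q) IMPLIES (NOT p AND r)
≡ NOT (p IFF NOT q) OR (NOT p AND r)   (eliminate IMPLIES)
≡ NOT ((p IMPLIES NOT q) AND (NOT q IMPLIES p)) OR (NOT p AND r)   (eliminate IFF)
≡ NOT ((NOT p OR NOT q) AND (NOT q IMPLIES p)) OR (NOT p AND r)   (eliminate IMPLIES)
≡ NOT ((NOT p OR NOT q) AND (NOT NOT q OR p)) OR (NOT p AND r)   (eliminate IMPLIES)
≡ NOT (NOT p OR NOT q) OR NOT (NOT NOT q OR p) OR (NOT p AND r)   (De Morgan)
≡ (NOT NOT p AND NOT NOT q) OR NOT (NOT NOT q OR p) OR (NOT p AND r)   (De Morgan)
≡ (p AND NOT NOT q) OR NOT (NOT NOT q OR p) OR (NOT p AND r)   (double negation)
≡ (p AND q) OR NOT (NOT NOT q OR p) OR (NOT p AND r)   (double negation)
≡ (p AND q) OR (NOT NOT NOT q AND NOT p) OR (NOT p AND r)   (De Morgan)
≡ (p AND q) OR (NOT q AND NOT p) OR (NOT p AND r)   (double negation)

(p AND q) OR (NOT q AND NOT p) OR (NOT p AND r)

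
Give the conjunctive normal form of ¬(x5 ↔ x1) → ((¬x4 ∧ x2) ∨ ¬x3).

¬(x5 ↔ x1) → ((¬x4 ∧ x2) ∨ ¬x3)
≡ ¬¬(x5 ↔ x1) ∨ (¬x4 ∧ x2) ∨ ¬x3   [eliminate →]
≡ ¬¬((x5 → x1) ∧ (x1 → x5)) ∨ (¬x4 ∧ x2) ∨ ¬x3   [eliminate ↔]
≡ ¬¬((¬x5 ∨ x1) ∧ (x1 → x5)) ∨ (¬x4 ∧ x2) ∨ ¬x3   [eliminate →]
≡ ¬¬((¬x5 ∨ x1) ∧ (¬x1 ∨ x5)) ∨ (¬x4 ∧ x2) ∨ ¬x3   [eliminate →]
≡ ((¬x5 ∨ x1) ∧ (¬x1 ∨ x5)) ∨ (¬x4 ∧ x2) ∨ ¬x3   [double negation]
≡ (¬x5 ∨ x1 ∨ ¬x4 ∨ ¬x3) ∧ (¬x5 ∨ x1 ∨ x2 ∨ ¬x3) ∧ (¬x1 ∨ x5 ∨ ¬x4 ∨ ¬x3) ∧ (¬x1 ∨ x5 ∨ x2 ∨ ¬x3)   [distribute ∨ over ∧]

(¬x5 ∨ x1 ∨ ¬x4 ∨ ¬x3) ∧ (¬x5 ∨ x1 ∨ x2 ∨ ¬x3) ∧ (¬x1 ∨ x5 ∨ ¬x4 ∨ ¬x3) ∧ (¬x1 ∨ x5 ∨ x2 ∨ ¬x3)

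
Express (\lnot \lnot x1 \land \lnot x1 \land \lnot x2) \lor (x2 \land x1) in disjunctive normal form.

(\lnot \lnot x1 \land \lnot x1 \land \lnot x2) \lor (x2 \land x1)
≡ (x1 \land \lnot x1 \land \lnot x2) \lor (x2 \land x1)   (double negation)
≡ x2 \land x1   (simplify)

x2 \land x1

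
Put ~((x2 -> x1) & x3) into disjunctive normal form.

~((x2 -> x1) & x3)
⇔ ~((~x2 | x1) & x3)   (eliminate ->)
⇔ ~(~x2 | x1) | ~x3   (De Morgan)
⇔ (~~x2 & ~x1) | ~x3   (De Morgan)
⇔ (x2 & ~x1) | ~x3   (double negation)

(x2 & ~x1) | ~x3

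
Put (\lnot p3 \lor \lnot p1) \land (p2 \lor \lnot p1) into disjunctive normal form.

(\lnot p3 \lor \lnot p1) \land (p2 \lor \lnot p1)
= (\lnot p3 \land p2) \lor (\lnot p3 \land \lnot p1) \lor (\lnot p1 \land p2) \lor (\lnot p1 \land \lnot p1)   — distribute \land over \lor
= (\lnot p3 \land p2) \lor \lnot p1   — simplify

(\lnot p3 \land p2) \lor \lnot p1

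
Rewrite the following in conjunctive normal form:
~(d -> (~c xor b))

~(d -> (~c xor b))
= ~(~d | (~c xor b))   [eliminate ->]
= ~(~d | ((~c | b) & ~(~c & b)))   [expand xor]
= ~~d & ~((~c | b) & ~(~c & b))   [De Morgan]
= d & ~((~c | b) & ~(~c & b))   [double negation]
= d & (~(~c | b) | ~~(~c & b))   [De Morgan]
= d & ((~~c & ~b) | ~~(~c & b))   [De Morgan]
= d & ((c & ~b) | ~~(~c & b))   [double negation]
= d & ((c & ~b) | (~c & b))   [double negation]
= d & (c | ~c) & (c | b) & (~b | ~c) & (~b | b)   [distribute | over &]
= d & (c | b) & (~b | ~c)   [simplify]

d & (c | b) & (~b | ~c)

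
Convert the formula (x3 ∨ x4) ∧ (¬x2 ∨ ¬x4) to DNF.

(x3 ∨ x4) ∧ (¬x2 ∨ ¬x4)
≡ (x3 ∧ ¬x2) ∨ (x3 ∧ ¬x4) ∨ (x4 ∧ ¬x2) ∨ (x4 ∧ ¬x4)   — distribute ∧ over ∨
≡ (x3 ∧ ¬x2) ∨ (x3 ∧ ¬x4) ∨ (x4 ∧ ¬x2)   — simplify

(x3 ∧ ¬x2) ∨ (x3 ∧ ¬x4) ∨ (x4 ∧ ¬x2)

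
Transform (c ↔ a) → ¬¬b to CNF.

(c ∨ a ∨ b) ∧ (¬a ∨ ¬c ∨ b)

(c ↔ a) → ¬¬b
≡ ¬(c ↔ a) ∨ ¬¬b   — eliminate →
≡ ¬((c → a) ∧ (a → c)) ∨ ¬¬b   — eliminate ↔
≡ ¬((¬c ∨ a) ∧ (a → c)) ∨ ¬¬b   — eliminate →
≡ ¬((¬c ∨ a) ∧ (¬a ∨ c)) ∨ ¬¬b   — eliminate →
≡ ¬(¬c ∨ a) ∨ ¬(¬a ∨ c) ∨ ¬¬b   — De Morgan
≡ (¬¬c ∧ ¬a) ∨ ¬(¬a ∨ c) ∨ ¬¬b   — De Morgan
≡ (c ∧ ¬a) ∨ ¬(¬a ∨ c) ∨ ¬¬b   — double negation
≡ (c ∧ ¬a) ∨ (¬¬a ∧ ¬c) ∨ ¬¬b   — De Morgan
≡ (c ∧ ¬a) ∨ (a ∧ ¬c) ∨ ¬¬b   — double negation
≡ (c ∧ ¬a) ∨ (a ∧ ¬c) ∨ b   — double negation
≡ (c ∨ a ∨ b) ∧ (c ∨ ¬c ∨ b) ∧ (¬a ∨ a ∨ b) ∧ (¬a ∨ ¬c ∨ b)   — distribute ∨ over ∧
≡ (c ∨ a ∨ b) ∧ (¬a ∨ ¬c ∨ b)   — simplify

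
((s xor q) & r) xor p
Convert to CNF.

((s xor q) & r) xor p
⇔ (((s xor q) & r) | p) & ~((s xor q) & r & p)   (expand xor)
⇔ (((s | q) & ~(s & q) & r) | p) & ~((s xor q) & r & p)   (expand xor)
⇔ (((s | q) & ~(s & q) & r) | p) & ~((s | q) & ~(s & q) & r & p)   (expand xor)
⇔ (((s | q) & (~s | ~q) & r) | p) & ~((s | q) & ~(s & q) & r & p)   (De Morgan)
⇔ (((s | q) & (~s | ~q) & r) | p) & (~(s | q) | ~~(s & q) | ~r | ~p)   (De Morgan)
⇔ (((s | q) & (~s | ~q) & r) | p) & ((~s & ~q) | ~~(s & q) | ~r | ~p)   (De Morgan)
⇔ (((s | q) & (~s | ~q) & r) | p) & ((~s & ~q) | (s & q) | ~r | ~p)   (double negation)
⇔ (s | q | p) & (~s | ~q | p) & (r | p) & (~s | s | ~r | ~p) & (~s | q | ~r | ~p) & (~q | s | ~r | ~p) & (~q | q | ~r | ~p)   (distribute | over &)
⇔ (s | q | p) & (~s | ~q | p) & (r | p) & (~s | q | ~r | ~p) & (~q | s | ~r | ~p)   (simplify)

(s | q | p) & (~s | ~q | p) & (r | p) & (~s | q | ~r | ~p) & (~q | s | ~r | ~p)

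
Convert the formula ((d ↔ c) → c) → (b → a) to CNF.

(¬d ∨ c ∨ ¬b ∨ a) ∧ (¬c ∨ ¬b ∨ a)

((d ↔ c) → c) → (b → a)
⇔ ¬((d ↔ c) → c) ∨ (b → a)
⇔ ¬(¬(d ↔ c) ∨ c) ∨ (b → a)
⇔ ¬(¬((d → c) ∧ (c → d)) ∨ c) ∨ (b → a)
⇔ ¬(¬((¬d ∨ c) ∧ (c → d)) ∨ c) ∨ (b → a)
⇔ ¬(¬((¬d ∨ c) ∧ (¬c ∨ d)) ∨ c) ∨ (b → a)
⇔ ¬(¬((¬d ∨ c) ∧ (¬c ∨ d)) ∨ c) ∨ ¬b ∨ a
⇔ (¬¬((¬d ∨ c) ∧ (¬c ∨ d)) ∧ ¬c) ∨ ¬b ∨ a
⇔ ((¬d ∨ c) ∧ (¬c ∨ d) ∧ ¬c) ∨ ¬b ∨ a
⇔ (¬d ∨ c ∨ ¬b ∨ a) ∧ (¬c ∨ d ∨ ¬b ∨ a) ∧ (¬c ∨ ¬b ∨ a)
⇔ (¬d ∨ c ∨ ¬b ∨ a) ∧ (¬c ∨ ¬b ∨ a)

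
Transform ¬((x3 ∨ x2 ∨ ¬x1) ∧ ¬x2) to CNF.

(¬x3 ∨ x2) ∧ (x1 ∨ x2)

¬((x3 ∨ x2 ∨ ¬x1) ∧ ¬x2)
⇔ ¬(x3 ∨ x2 ∨ ¬x1) ∨ ¬¬x2   [De Morgan]
⇔ (¬x3 ∧ ¬x2 ∧ ¬¬x1) ∨ ¬¬x2   [De Morgan]
⇔ (¬x3 ∧ ¬x2 ∧ x1) ∨ ¬¬x2   [double negation]
⇔ (¬x3 ∧ ¬x2 ∧ x1) ∨ x2   [double negation]
⇔ (¬x3 ∨ x2) ∧ (¬x2 ∨ x2) ∧ (x1 ∨ x2)   [distribute ∨ over ∧]
⇔ (¬x3 ∨ x2) ∧ (x1 ∨ x2)   [simplify]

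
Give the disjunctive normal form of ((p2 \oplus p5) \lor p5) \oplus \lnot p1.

((p2 \oplus p5) \lor p5) \oplus \lnot p1
≡ ((p2 \oplus p5) \lor p5) \land \lnot \lnot p1 \lor \lnot ((p2 \oplus p5) \lor p5) \land \lnot p1   — expand \oplus
≡ (p2 \land \lnot p5 \lor \lnot p2 \land p5 \lor p5) \land \lnot \lnot p1 \lor \lnot ((p2 \oplus p5) \lor p5) \land \lnot p1   — expand \oplus
≡ (p2 \land \lnot p5 \lor \lnot p2 \land p5 \lor p5) \land \lnot \lnot p1 \lor \lnot (p2 \land \lnot p5 \lor \lnot p2 \land p5 \lor p5) \land \lnot p1   — expand \oplus
≡ (p2 \land \lnot p5 \lor \lnot p2 \land p5 \lor p5) \land p1 \lor \lnot (p2 \land \lnot p5 \lor \lnot p2 \land p5 \lor p5) \land \lnot p1   — double negation
≡ (p2 \land \lnot p5 \lor \lnot p2 \land p5 \lor p5) \land p1 \lor \lnot (p2 \land \lnot p5) \land \lnot (\lnot p2 \land p5) \land \lnot p5 \land \lnot p1   — De Morgan
≡ (p2 \land \lnot p5 \lor \lnot p2 \land p5 \lor p5) \land p1 \lor (\lnot p2 \lor \lnot \lnot p5) \land \lnot (\lnot p2 \land p5) \land \lnot p5 \land \lnot p1   — De Morgan
≡ (p2 \land \lnot p5 \lor \lnot p2 \land p5 \lor p5) \land p1 \lor (\lnot p2 \lor p5) \land \lnot (\lnot p2 \land p5) \land \lnot p5 \land \lnot p1   — double negation
≡ (p2 \land \lnot p5 \lor \lnot p2 \land p5 \lor p5) \land p1 \lor (\lnot p2 \lor p5) \land (\lnot \lnot p2 \lor \lnot p5) \land \lnot p5 \land \lnot p1   — De Morgan
≡ (p2 \land \lnot p5 \lor \lnot p2 \land p5 \lor p5) \land p1 \lor (\lnot p2 \lor p5) \land (p2 \lor \lnot p5) \land \lnot p5 \land \lnot p1   — double negation
≡ p2 \land \lnot p5 \land p1 \lor \lnot p2 \land p5 \land p1 \lor p5 \land p1 \lor \lnot p2 \land p2 \land \lnot p5 \land \lnot p1 \lor \lnot p2 \land \lnot p5 \land \lnot p5 \land \lnot p1 \lor p5 \land p2 \land \lnot p5 \land \lnot p1 \lor p5 \land \lnot p5 \land \lnot p5 \land \lnot p1   — distribute \land over \lor
≡ p2 \land \lnot p5 \land p1 \lor p5 \land p1 \lor \lnot p2 \land \lnot p5 \land \lnot p1   — simplify

p2 \land \lnot p5 \land p1 \lor p5 \land p1 \lor \lnot p2 \land \lnot p5 \land \lnot p1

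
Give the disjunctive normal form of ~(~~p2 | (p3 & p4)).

~(~~p2 | (p3 & p4))
⇔ ~~~p2 & ~(p3 & p4)   — De Morgan
⇔ ~p2 & ~(p3 & p4)   — double negation
⇔ ~p2 & (~p3 | ~p4)   — De Morgan
⇔ (~p2 & ~p3) | (~p2 & ~p4)   — distribute & over |

(~p2 & ~p3) | (~p2 & ~p4)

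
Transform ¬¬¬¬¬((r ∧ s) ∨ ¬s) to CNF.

(¬r ∨ ¬s) ∧ s

¬¬¬¬¬((r ∧ s) ∨ ¬s)
≡ ¬¬¬((r ∧ s) ∨ ¬s)   [double negation]
≡ ¬((r ∧ s) ∨ ¬s)   [double negation]
≡ ¬(r ∧ s) ∧ ¬¬s   [De Morgan]
≡ (¬r ∨ ¬s) ∧ ¬¬s   [De Morgan]
≡ (¬r ∨ ¬s) ∧ s   [double negation]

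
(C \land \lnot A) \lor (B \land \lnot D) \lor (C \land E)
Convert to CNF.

(C \lor B) \land (C \lor \lnot D) \land (\lnot A \lor B \lor E) \land (\lnot A \lor \lnot D \lor E)

(C \land \lnot A) \lor (B \land \lnot D) \lor (C \land E)
≡ (C \lor B \lor C) \land (C \lor B \lor E) \land (C \lor \lnot D \lor C) \land (C \lor \lnot D \lor E) \land (\lnot A \lor B \lor C) \land (\lnot A \lor B \lor E) \land (\lnot A \lor \lnot D \lor C) \land (\lnot A \lor \lnot D \lor E)   (distribute \lor over \land)
≡ (C \lor B) \land (C \lor \lnot D) \land (\lnot A \lor B \lor E) \land (\lnot A \lor \lnot D \lor E)   (simplify)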